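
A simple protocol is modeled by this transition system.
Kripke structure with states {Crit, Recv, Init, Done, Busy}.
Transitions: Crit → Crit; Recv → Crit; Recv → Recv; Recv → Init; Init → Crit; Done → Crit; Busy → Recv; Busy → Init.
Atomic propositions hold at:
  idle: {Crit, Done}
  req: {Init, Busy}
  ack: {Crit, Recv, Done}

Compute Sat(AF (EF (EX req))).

Sat(EX req) = {s : some successor in {Init, Busy}} = {Recv, Busy}
EF (EX req): least fixpoint, start Z0 = {Recv, Busy}, add states with some successor in Z. Already a fixed point.
Sat(EF (EX req)) = {Recv, Busy}
AF (EF (EX req)): least fixpoint, start Z0 = {Recv, Busy}, add states with every successor in Z. Already a fixed point.
Sat(AF (EF (EX req))) = {Recv, Busy}

{Recv, Busy}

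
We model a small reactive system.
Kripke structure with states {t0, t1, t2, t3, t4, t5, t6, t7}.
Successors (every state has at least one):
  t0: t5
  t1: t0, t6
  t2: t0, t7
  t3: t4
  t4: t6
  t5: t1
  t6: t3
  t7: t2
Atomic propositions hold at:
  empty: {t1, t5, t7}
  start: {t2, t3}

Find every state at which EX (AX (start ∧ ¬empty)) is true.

Sat(¬empty) = {t0, t2, t3, t4, t6}
Sat(start ∧ ¬empty) = {t2, t3}
Sat(AX (start ∧ ¬empty)) = {s : every successor in {t2, t3}} = {t6, t7}
Sat(EX (AX (start ∧ ¬empty))) = {s : some successor in {t6, t7}} = {t1, t2, t4}

{t1, t2, t4}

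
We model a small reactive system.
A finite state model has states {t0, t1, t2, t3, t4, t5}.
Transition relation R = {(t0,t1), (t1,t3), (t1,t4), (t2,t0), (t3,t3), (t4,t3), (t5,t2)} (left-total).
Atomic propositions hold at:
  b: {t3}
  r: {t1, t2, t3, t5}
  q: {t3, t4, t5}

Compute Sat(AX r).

Sat(AX r) = {s : every successor in {t1, t2, t3, t5}} = {t0, t3, t4, t5}

{t0, t3, t4, t5}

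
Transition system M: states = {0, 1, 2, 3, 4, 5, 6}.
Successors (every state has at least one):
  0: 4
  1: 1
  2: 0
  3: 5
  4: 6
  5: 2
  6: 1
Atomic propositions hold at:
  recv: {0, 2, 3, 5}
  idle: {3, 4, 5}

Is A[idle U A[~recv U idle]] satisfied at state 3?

Yes

Sat(~recv) = {1, 4, 6}
A[~recv U idle]: least fixpoint, start Z0 = Sat(idle) = {3, 4, 5}, add states in Sat(~recv) with every successor in Z. Already a fixed point.
Sat(A[~recv U idle]) = {3, 4, 5}
A[idle U A[~recv U idle]]: least fixpoint, start Z0 = Sat(A[~recv U idle]) = {3, 4, 5}, add states in Sat(idle) with every successor in Z. Already a fixed point.
Sat(A[idle U A[~recv U idle]]) = {3, 4, 5}
3 ∈ Sat(A[idle U A[~recv U idle]]) = {3, 4, 5}, so the formula holds at 3.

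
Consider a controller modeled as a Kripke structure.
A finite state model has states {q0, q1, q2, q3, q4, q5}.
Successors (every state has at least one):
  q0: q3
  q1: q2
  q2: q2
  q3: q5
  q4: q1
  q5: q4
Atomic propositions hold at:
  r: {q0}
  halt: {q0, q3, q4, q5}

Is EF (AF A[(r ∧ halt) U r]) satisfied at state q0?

Sat(r ∧ halt) = {q0}
A[(r ∧ halt) U r]: least fixpoint, start Z0 = Sat(r) = {q0}, add states in Sat(r ∧ halt) with every successor in Z. Already a fixed point.
Sat(A[(r ∧ halt) U r]) = {q0}
AF A[(r ∧ halt) U r]: least fixpoint, start Z0 = {q0}, add states with every successor in Z. Already a fixed point.
Sat(AF A[(r ∧ halt) U r]) = {q0}
EF (AF A[(r ∧ halt) U r]): least fixpoint, start Z0 = {q0}, add states with some successor in Z. Already a fixed point.
Sat(EF (AF A[(r ∧ halt) U r])) = {q0}
q0 ∈ Sat(EF (AF A[(r ∧ halt) U r])) = {q0}, so the formula holds at q0.

Yes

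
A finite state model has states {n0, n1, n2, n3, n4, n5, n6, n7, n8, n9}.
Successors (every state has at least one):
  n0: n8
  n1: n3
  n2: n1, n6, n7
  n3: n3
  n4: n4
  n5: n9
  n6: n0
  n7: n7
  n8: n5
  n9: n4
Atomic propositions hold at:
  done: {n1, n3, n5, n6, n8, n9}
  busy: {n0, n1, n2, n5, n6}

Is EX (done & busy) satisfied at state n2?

Sat(done & busy) = {n1, n5, n6}
Sat(EX (done & busy)) = {s : some successor in {n1, n5, n6}} = {n2, n8}
n2 ∈ Sat(EX (done & busy)) = {n2, n8}, so the formula holds at n2.

Yes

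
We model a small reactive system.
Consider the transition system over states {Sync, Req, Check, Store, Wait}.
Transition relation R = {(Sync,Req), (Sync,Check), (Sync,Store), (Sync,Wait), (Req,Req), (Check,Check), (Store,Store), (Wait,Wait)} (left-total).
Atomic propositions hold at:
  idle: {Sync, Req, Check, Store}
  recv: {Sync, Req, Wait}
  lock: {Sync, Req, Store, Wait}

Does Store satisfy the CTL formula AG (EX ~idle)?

No

Sat(~idle) = {Wait}
Sat(EX ~idle) = {s : some successor in {Wait}} = {Sync, Wait}
AG (EX ~idle): greatest fixpoint, start Z0 = {Sync, Wait}, keep only states in Sat with every successor in Z. Z1 = {Wait}; fixed.
Sat(AG (EX ~idle)) = {Wait}
Store ∉ Sat(AG (EX ~idle)) = {Wait}, so the formula does not hold at Store.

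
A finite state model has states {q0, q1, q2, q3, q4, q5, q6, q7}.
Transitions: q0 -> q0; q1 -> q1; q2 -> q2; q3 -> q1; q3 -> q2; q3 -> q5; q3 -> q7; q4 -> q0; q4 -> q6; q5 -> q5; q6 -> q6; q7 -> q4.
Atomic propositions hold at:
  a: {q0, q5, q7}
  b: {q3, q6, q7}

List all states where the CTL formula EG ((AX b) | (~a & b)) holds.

Sat(AX b) = {s : every successor in {q3, q6, q7}} = {q6}
Sat(~a) = {q1, q2, q3, q4, q6}
Sat(~a & b) = {q3, q6}
Sat((AX b) | (~a & b)) = {q3, q6}
EG ((AX b) | (~a & b)): greatest fixpoint, start Z0 = {q3, q6}, keep only states in Sat with some successor in Z. Z1 = {q6}; fixed.
Sat(EG ((AX b) | (~a & b))) = {q6}

{q6}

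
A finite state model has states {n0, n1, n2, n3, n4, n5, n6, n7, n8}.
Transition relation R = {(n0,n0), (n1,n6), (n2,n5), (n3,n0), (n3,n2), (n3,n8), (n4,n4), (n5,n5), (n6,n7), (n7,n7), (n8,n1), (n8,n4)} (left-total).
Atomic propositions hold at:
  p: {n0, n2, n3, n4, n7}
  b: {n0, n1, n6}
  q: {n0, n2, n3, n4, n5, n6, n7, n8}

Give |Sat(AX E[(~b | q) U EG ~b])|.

Sat(~b) = {n2, n3, n4, n5, n7, n8}
Sat(~b | q) = {n0, n2, n3, n4, n5, n6, n7, n8}
EG ~b: greatest fixpoint, start Z0 = {n2, n3, n4, n5, n7, n8}, keep only states in Sat with some successor in Z. Already a fixed point.
Sat(EG ~b) = {n2, n3, n4, n5, n7, n8}
E[(~b | q) U EG ~b]: least fixpoint, start Z0 = Sat(EG ~b) = {n2, n3, n4, n5, n7, n8}, add states in Sat(~b | q) with some successor in Z. Z1 = {n2, n3, n4, n5, n6, n7, n8}; fixed.
Sat(E[(~b | q) U EG ~b]) = {n2, n3, n4, n5, n6, n7, n8}
Sat(AX E[(~b | q) U EG ~b]) = {s : every successor in {n2, n3, n4, n5, n6, n7, n8}} = {n1, n2, n4, n5, n6, n7}
|Sat(AX E[(~b | q) U EG ~b])| = |{n1, n2, n4, n5, n6, n7}| = 6.

6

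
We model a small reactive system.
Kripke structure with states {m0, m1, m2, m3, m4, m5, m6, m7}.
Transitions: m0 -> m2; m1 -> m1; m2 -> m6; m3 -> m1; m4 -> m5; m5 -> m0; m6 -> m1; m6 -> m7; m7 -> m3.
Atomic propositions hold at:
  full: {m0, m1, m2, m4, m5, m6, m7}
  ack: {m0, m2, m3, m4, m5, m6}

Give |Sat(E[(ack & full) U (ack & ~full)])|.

1

Sat(ack & full) = {m0, m2, m4, m5, m6}
Sat(~full) = {m3}
Sat(ack & ~full) = {m3}
E[(ack & full) U (ack & ~full)]: least fixpoint, start Z0 = Sat((ack & ~full)) = {m3}, add states in Sat(ack & full) with some successor in Z. Already a fixed point.
Sat(E[(ack & full) U (ack & ~full)]) = {m3}
|Sat(E[(ack & full) U (ack & ~full)])| = |{m3}| = 1.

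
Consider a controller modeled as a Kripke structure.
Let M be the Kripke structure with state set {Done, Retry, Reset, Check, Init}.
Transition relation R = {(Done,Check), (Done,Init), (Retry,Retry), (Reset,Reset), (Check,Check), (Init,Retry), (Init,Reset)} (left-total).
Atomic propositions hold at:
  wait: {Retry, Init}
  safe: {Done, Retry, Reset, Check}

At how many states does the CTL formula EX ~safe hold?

Sat(~safe) = {Init}
Sat(EX ~safe) = {s : some successor in {Init}} = {Done}
|Sat(EX ~safe)| = |{Done}| = 1.

1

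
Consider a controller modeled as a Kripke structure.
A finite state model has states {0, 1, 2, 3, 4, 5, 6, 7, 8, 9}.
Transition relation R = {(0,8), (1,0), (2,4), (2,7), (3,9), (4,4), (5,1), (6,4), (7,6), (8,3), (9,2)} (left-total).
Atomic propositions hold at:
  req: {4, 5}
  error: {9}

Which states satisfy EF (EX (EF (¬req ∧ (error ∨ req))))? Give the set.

Sat(¬req) = {0, 1, 2, 3, 6, 7, 8, 9}
Sat(error ∨ req) = {4, 5, 9}
Sat(¬req ∧ (error ∨ req)) = {9}
EF (¬req ∧ (error ∨ req)): least fixpoint, start Z0 = {9}, add states with some successor in Z. Z1 = {3, 9}; Z2 = {3, 8, 9}; Z3 = {0, 3, 8, 9}; Z4 = {0, 1, 3, 8, 9}; Z5 = {0, 1, 3, 5, 8, 9}; fixed.
Sat(EF (¬req ∧ (error ∨ req))) = {0, 1, 3, 5, 8, 9}
Sat(EX (EF (¬req ∧ (error ∨ req)))) = {s : some successor in {0, 1, 3, 5, 8, 9}} = {0, 1, 3, 5, 8}
EF (EX (EF (¬req ∧ (error ∨ req)))): least fixpoint, start Z0 = {0, 1, 3, 5, 8}, add states with some successor in Z. Already a fixed point.
Sat(EF (EX (EF (¬req ∧ (error ∨ req))))) = {0, 1, 3, 5, 8}

{0, 1, 3, 5, 8}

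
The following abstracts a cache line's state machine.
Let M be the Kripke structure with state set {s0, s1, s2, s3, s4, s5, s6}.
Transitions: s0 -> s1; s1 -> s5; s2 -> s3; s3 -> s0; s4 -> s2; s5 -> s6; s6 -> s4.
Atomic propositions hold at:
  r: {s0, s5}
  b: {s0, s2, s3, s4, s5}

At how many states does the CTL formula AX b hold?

5

Sat(AX b) = {s : every successor in {s0, s2, s3, s4, s5}} = {s1, s2, s3, s4, s6}
|Sat(AX b)| = |{s1, s2, s3, s4, s6}| = 5.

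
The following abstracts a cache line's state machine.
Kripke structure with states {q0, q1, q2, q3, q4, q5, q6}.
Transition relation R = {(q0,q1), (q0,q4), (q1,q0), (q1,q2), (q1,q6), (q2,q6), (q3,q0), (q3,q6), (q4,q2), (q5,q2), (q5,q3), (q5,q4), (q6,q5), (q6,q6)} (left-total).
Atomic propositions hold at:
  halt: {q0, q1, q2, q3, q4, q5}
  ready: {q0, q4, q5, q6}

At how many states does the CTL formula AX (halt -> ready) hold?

3

Sat(halt -> ready) = {q0, q4, q5, q6}
Sat(AX (halt -> ready)) = {s : every successor in {q0, q4, q5, q6}} = {q2, q3, q6}
|Sat(AX (halt -> ready))| = |{q2, q3, q6}| = 3.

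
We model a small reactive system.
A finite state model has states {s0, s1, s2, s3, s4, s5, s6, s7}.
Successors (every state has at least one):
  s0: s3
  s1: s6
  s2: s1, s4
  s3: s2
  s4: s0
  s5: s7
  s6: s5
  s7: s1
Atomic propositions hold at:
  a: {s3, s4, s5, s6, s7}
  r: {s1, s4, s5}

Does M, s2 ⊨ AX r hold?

Yes

Sat(AX r) = {s : every successor in {s1, s4, s5}} = {s2, s6, s7}
s2 ∈ Sat(AX r) = {s2, s6, s7}, so the formula holds at s2.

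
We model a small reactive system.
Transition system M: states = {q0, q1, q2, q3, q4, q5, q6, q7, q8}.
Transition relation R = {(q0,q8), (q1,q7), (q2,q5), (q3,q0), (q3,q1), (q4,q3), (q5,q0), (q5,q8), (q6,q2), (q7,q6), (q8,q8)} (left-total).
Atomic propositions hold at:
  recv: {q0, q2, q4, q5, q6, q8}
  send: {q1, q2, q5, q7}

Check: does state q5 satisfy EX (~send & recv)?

Yes

Sat(~send) = {q0, q3, q4, q6, q8}
Sat(~send & recv) = {q0, q4, q6, q8}
Sat(EX (~send & recv)) = {s : some successor in {q0, q4, q6, q8}} = {q0, q3, q5, q7, q8}
q5 ∈ Sat(EX (~send & recv)) = {q0, q3, q5, q7, q8}, so the formula holds at q5.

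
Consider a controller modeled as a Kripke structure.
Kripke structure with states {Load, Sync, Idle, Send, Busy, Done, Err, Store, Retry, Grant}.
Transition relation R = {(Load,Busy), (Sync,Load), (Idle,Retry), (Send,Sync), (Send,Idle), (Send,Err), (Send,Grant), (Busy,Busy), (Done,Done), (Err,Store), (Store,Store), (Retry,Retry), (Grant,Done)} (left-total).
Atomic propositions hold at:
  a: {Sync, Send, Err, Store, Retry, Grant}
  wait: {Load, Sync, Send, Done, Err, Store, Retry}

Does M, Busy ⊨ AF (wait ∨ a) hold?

No

Sat(wait ∨ a) = {Load, Sync, Send, Done, Err, Store, Retry, Grant}
AF (wait ∨ a): least fixpoint, start Z0 = {Load, Sync, Send, Done, Err, Store, Retry, Grant}, add states with every successor in Z. Z1 = {Load, Sync, Idle, Send, Done, Err, Store, Retry, Grant}; fixed.
Sat(AF (wait ∨ a)) = {Load, Sync, Idle, Send, Done, Err, Store, Retry, Grant}
Busy ∉ Sat(AF (wait ∨ a)) = {Load, Sync, Idle, Send, Done, Err, Store, Retry, Grant}, so the formula does not hold at Busy.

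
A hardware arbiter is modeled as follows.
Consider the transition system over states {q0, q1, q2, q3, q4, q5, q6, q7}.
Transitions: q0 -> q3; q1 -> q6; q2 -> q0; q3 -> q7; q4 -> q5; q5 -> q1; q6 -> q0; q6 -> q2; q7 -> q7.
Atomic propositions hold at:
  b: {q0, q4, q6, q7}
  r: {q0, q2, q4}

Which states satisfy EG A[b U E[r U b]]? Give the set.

E[r U b]: least fixpoint, start Z0 = Sat(b) = {q0, q4, q6, q7}, add states in Sat(r) with some successor in Z. Z1 = {q0, q2, q4, q6, q7}; fixed.
Sat(E[r U b]) = {q0, q2, q4, q6, q7}
A[b U E[r U b]]: least fixpoint, start Z0 = Sat(E[r U b]) = {q0, q2, q4, q6, q7}, add states in Sat(b) with every successor in Z. Already a fixed point.
Sat(A[b U E[r U b]]) = {q0, q2, q4, q6, q7}
EG A[b U E[r U b]]: greatest fixpoint, start Z0 = {q0, q2, q4, q6, q7}, keep only states in Sat with some successor in Z. Z1 = {q2, q6, q7}; Z2 = {q6, q7}; Z3 = {q7}; fixed.
Sat(EG A[b U E[r U b]]) = {q7}

{q7}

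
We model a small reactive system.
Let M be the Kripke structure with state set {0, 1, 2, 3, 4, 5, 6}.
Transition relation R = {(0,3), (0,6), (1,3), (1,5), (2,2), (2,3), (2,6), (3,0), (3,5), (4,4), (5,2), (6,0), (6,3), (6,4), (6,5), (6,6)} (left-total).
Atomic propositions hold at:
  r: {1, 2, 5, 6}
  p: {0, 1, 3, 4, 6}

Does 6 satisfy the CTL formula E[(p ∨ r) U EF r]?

Sat(p ∨ r) = {0, 1, 2, 3, 4, 5, 6}
EF r: least fixpoint, start Z0 = {1, 2, 5, 6}, add states with some successor in Z. Z1 = {0, 1, 2, 3, 5, 6}; fixed.
Sat(EF r) = {0, 1, 2, 3, 5, 6}
E[(p ∨ r) U EF r]: least fixpoint, start Z0 = Sat(EF r) = {0, 1, 2, 3, 5, 6}, add states in Sat(p ∨ r) with some successor in Z. Already a fixed point.
Sat(E[(p ∨ r) U EF r]) = {0, 1, 2, 3, 5, 6}
6 ∈ Sat(E[(p ∨ r) U EF r]) = {0, 1, 2, 3, 5, 6}, so the formula holds at 6.

Yes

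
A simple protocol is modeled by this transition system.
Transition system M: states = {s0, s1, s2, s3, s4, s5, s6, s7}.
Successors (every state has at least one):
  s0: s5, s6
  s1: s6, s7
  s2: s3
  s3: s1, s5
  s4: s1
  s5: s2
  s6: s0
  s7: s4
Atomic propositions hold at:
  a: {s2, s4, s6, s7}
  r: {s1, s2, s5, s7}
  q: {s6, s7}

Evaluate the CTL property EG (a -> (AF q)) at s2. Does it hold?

No

AF q: least fixpoint, start Z0 = {s6, s7}, add states with every successor in Z. Z1 = {s1, s6, s7}; Z2 = {s1, s4, s6, s7}; fixed.
Sat(AF q) = {s1, s4, s6, s7}
Sat(a -> (AF q)) = {s0, s1, s3, s4, s5, s6, s7}
EG (a -> (AF q)): greatest fixpoint, start Z0 = {s0, s1, s3, s4, s5, s6, s7}, keep only states in Sat with some successor in Z. Z1 = {s0, s1, s3, s4, s6, s7}; fixed.
Sat(EG (a -> (AF q))) = {s0, s1, s3, s4, s6, s7}
s2 ∉ Sat(EG (a -> (AF q))) = {s0, s1, s3, s4, s6, s7}, so the formula does not hold at s2.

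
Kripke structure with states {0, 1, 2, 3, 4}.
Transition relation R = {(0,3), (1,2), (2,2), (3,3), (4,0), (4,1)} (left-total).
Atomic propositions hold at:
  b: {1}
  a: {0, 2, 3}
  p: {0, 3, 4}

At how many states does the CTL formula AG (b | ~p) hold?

2

Sat(~p) = {1, 2}
Sat(b | ~p) = {1, 2}
AG (b | ~p): greatest fixpoint, start Z0 = {1, 2}, keep only states in Sat with every successor in Z. Already a fixed point.
Sat(AG (b | ~p)) = {1, 2}
|Sat(AG (b | ~p))| = |{1, 2}| = 2.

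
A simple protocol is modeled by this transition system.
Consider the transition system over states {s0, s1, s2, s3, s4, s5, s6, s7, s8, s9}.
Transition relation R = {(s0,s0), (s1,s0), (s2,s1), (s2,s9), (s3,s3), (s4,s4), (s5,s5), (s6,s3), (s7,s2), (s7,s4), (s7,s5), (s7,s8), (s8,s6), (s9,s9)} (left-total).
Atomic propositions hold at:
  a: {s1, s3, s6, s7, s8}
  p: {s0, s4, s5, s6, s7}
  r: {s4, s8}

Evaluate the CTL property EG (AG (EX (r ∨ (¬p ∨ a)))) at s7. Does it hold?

Sat(¬p) = {s1, s2, s3, s8, s9}
Sat(¬p ∨ a) = {s1, s2, s3, s6, s7, s8, s9}
Sat(r ∨ (¬p ∨ a)) = {s1, s2, s3, s4, s6, s7, s8, s9}
Sat(EX (r ∨ (¬p ∨ a))) = {s : some successor in {s1, s2, s3, s4, s6, s7, s8, s9}} = {s2, s3, s4, s6, s7, s8, s9}
AG (EX (r ∨ (¬p ∨ a))): greatest fixpoint, start Z0 = {s2, s3, s4, s6, s7, s8, s9}, keep only states in Sat with every successor in Z. Z1 = {s3, s4, s6, s8, s9}; fixed.
Sat(AG (EX (r ∨ (¬p ∨ a)))) = {s3, s4, s6, s8, s9}
EG (AG (EX (r ∨ (¬p ∨ a)))): greatest fixpoint, start Z0 = {s3, s4, s6, s8, s9}, keep only states in Sat with some successor in Z. Already a fixed point.
Sat(EG (AG (EX (r ∨ (¬p ∨ a))))) = {s3, s4, s6, s8, s9}
s7 ∉ Sat(EG (AG (EX (r ∨ (¬p ∨ a))))) = {s3, s4, s6, s8, s9}, so the formula does not hold at s7.

No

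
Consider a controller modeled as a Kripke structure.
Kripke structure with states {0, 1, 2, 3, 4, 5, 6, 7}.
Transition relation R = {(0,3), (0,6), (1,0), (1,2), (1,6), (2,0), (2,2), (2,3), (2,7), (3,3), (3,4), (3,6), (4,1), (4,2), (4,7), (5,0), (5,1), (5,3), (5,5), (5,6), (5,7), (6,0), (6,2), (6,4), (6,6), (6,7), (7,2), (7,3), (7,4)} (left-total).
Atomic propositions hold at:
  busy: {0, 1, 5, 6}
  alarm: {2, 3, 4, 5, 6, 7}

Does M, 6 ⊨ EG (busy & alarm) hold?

Yes

Sat(busy & alarm) = {5, 6}
EG (busy & alarm): greatest fixpoint, start Z0 = {5, 6}, keep only states in Sat with some successor in Z. Already a fixed point.
Sat(EG (busy & alarm)) = {5, 6}
6 ∈ Sat(EG (busy & alarm)) = {5, 6}, so the formula holds at 6.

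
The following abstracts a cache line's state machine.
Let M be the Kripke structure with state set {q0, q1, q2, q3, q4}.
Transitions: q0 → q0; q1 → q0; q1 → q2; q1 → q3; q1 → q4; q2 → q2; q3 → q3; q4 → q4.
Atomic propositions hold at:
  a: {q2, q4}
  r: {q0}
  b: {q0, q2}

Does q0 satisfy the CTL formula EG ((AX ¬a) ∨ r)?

Yes

Sat(¬a) = {q0, q1, q3}
Sat(AX ¬a) = {s : every successor in {q0, q1, q3}} = {q0, q3}
Sat((AX ¬a) ∨ r) = {q0, q3}
EG ((AX ¬a) ∨ r): greatest fixpoint, start Z0 = {q0, q3}, keep only states in Sat with some successor in Z. Already a fixed point.
Sat(EG ((AX ¬a) ∨ r)) = {q0, q3}
q0 ∈ Sat(EG ((AX ¬a) ∨ r)) = {q0, q3}, so the formula holds at q0.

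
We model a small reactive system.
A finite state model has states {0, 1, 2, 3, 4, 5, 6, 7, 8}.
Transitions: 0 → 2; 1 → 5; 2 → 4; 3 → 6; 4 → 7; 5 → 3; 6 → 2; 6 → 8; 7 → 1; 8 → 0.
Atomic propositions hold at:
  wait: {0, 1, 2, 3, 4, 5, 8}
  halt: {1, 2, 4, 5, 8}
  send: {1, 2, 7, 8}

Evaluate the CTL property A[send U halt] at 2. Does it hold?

Yes

A[send U halt]: least fixpoint, start Z0 = Sat(halt) = {1, 2, 4, 5, 8}, add states in Sat(send) with every successor in Z. Z1 = {1, 2, 4, 5, 7, 8}; fixed.
Sat(A[send U halt]) = {1, 2, 4, 5, 7, 8}
2 ∈ Sat(A[send U halt]) = {1, 2, 4, 5, 7, 8}, so the formula holds at 2.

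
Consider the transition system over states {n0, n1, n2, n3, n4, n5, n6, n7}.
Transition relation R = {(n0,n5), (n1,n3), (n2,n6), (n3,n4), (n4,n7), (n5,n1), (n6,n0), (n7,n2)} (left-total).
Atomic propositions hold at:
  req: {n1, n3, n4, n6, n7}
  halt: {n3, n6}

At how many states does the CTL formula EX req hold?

Sat(EX req) = {s : some successor in {n1, n3, n4, n6, n7}} = {n1, n2, n3, n4, n5}
|Sat(EX req)| = |{n1, n2, n3, n4, n5}| = 5.

5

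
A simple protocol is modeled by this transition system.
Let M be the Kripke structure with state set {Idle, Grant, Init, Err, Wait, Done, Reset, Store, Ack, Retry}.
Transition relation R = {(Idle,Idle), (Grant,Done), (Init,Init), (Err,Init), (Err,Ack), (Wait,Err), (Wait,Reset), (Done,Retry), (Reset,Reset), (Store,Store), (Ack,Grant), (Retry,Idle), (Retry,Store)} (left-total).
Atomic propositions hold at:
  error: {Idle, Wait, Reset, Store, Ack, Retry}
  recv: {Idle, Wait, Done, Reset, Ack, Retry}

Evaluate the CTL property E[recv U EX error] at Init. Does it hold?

Sat(EX error) = {s : some successor in {Idle, Wait, Reset, Store, Ack, Retry}} = {Idle, Err, Wait, Done, Reset, Store, Retry}
E[recv U EX error]: least fixpoint, start Z0 = Sat(EX error) = {Idle, Err, Wait, Done, Reset, Store, Retry}, add states in Sat(recv) with some successor in Z. Already a fixed point.
Sat(E[recv U EX error]) = {Idle, Err, Wait, Done, Reset, Store, Retry}
Init ∉ Sat(E[recv U EX error]) = {Idle, Err, Wait, Done, Reset, Store, Retry}, so the formula does not hold at Init.

No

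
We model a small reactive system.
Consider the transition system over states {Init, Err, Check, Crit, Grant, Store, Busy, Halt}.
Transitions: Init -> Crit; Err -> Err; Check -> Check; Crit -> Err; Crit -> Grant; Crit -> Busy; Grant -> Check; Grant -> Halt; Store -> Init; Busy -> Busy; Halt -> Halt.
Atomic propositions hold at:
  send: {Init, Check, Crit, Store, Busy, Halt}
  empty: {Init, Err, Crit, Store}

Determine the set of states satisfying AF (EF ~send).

Sat(~send) = {Err, Grant}
EF ~send: least fixpoint, start Z0 = {Err, Grant}, add states with some successor in Z. Z1 = {Err, Crit, Grant}; Z2 = {Init, Err, Crit, Grant}; Z3 = {Init, Err, Crit, Grant, Store}; fixed.
Sat(EF ~send) = {Init, Err, Crit, Grant, Store}
AF (EF ~send): least fixpoint, start Z0 = {Init, Err, Crit, Grant, Store}, add states with every successor in Z. Already a fixed point.
Sat(AF (EF ~send)) = {Init, Err, Crit, Grant, Store}

{Init, Err, Crit, Grant, Store}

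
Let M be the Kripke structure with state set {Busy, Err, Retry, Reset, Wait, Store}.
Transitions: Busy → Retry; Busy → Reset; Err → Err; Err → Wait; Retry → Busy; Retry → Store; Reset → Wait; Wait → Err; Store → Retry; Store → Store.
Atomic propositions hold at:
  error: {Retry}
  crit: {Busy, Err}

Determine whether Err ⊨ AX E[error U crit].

No

E[error U crit]: least fixpoint, start Z0 = Sat(crit) = {Busy, Err}, add states in Sat(error) with some successor in Z. Z1 = {Busy, Err, Retry}; fixed.
Sat(E[error U crit]) = {Busy, Err, Retry}
Sat(AX E[error U crit]) = {s : every successor in {Busy, Err, Retry}} = {Wait}
Err ∉ Sat(AX E[error U crit]) = {Wait}, so the formula does not hold at Err.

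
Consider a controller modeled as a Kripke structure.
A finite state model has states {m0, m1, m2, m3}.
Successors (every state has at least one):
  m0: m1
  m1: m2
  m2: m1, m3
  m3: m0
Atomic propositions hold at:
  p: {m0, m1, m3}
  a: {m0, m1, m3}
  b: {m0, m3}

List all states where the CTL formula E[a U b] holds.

{m0, m3}

E[a U b]: least fixpoint, start Z0 = Sat(b) = {m0, m3}, add states in Sat(a) with some successor in Z. Already a fixed point.
Sat(E[a U b]) = {m0, m3}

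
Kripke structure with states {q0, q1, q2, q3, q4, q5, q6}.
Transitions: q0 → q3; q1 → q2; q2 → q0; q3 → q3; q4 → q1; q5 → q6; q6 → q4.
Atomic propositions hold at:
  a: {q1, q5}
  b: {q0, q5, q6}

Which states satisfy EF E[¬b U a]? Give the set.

{q1, q4, q5, q6}

Sat(¬b) = {q1, q2, q3, q4}
E[¬b U a]: least fixpoint, start Z0 = Sat(a) = {q1, q5}, add states in Sat(¬b) with some successor in Z. Z1 = {q1, q4, q5}; fixed.
Sat(E[¬b U a]) = {q1, q4, q5}
EF E[¬b U a]: least fixpoint, start Z0 = {q1, q4, q5}, add states with some successor in Z. Z1 = {q1, q4, q5, q6}; fixed.
Sat(EF E[¬b U a]) = {q1, q4, q5, q6}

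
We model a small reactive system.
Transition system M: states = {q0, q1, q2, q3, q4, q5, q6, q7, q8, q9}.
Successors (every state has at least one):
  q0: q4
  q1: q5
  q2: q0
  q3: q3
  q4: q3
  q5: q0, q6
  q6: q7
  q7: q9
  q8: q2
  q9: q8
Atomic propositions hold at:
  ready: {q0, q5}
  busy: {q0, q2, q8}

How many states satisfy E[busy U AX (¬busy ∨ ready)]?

Sat(¬busy) = {q1, q3, q4, q5, q6, q7, q9}
Sat(¬busy ∨ ready) = {q0, q1, q3, q4, q5, q6, q7, q9}
Sat(AX (¬busy ∨ ready)) = {s : every successor in {q0, q1, q3, q4, q5, q6, q7, q9}} = {q0, q1, q2, q3, q4, q5, q6, q7}
E[busy U AX (¬busy ∨ ready)]: least fixpoint, start Z0 = Sat(AX (¬busy ∨ ready)) = {q0, q1, q2, q3, q4, q5, q6, q7}, add states in Sat(busy) with some successor in Z. Z1 = {q0, q1, q2, q3, q4, q5, q6, q7, q8}; fixed.
Sat(E[busy U AX (¬busy ∨ ready)]) = {q0, q1, q2, q3, q4, q5, q6, q7, q8}
|Sat(E[busy U AX (¬busy ∨ ready)])| = |{q0, q1, q2, q3, q4, q5, q6, q7, q8}| = 9.

9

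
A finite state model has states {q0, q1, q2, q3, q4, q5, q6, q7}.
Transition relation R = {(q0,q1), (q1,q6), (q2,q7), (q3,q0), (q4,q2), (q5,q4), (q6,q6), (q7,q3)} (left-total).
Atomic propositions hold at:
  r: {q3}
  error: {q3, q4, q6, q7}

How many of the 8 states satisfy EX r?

Sat(EX r) = {s : some successor in {q3}} = {q7}
|Sat(EX r)| = |{q7}| = 1.

1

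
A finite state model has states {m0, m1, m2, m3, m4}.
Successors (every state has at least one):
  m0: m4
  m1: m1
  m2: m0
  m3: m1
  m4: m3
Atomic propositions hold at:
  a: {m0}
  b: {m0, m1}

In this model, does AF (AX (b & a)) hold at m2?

Yes

Sat(b & a) = {m0}
Sat(AX (b & a)) = {s : every successor in {m0}} = {m2}
AF (AX (b & a)): least fixpoint, start Z0 = {m2}, add states with every successor in Z. Already a fixed point.
Sat(AF (AX (b & a))) = {m2}
m2 ∈ Sat(AF (AX (b & a))) = {m2}, so the formula holds at m2.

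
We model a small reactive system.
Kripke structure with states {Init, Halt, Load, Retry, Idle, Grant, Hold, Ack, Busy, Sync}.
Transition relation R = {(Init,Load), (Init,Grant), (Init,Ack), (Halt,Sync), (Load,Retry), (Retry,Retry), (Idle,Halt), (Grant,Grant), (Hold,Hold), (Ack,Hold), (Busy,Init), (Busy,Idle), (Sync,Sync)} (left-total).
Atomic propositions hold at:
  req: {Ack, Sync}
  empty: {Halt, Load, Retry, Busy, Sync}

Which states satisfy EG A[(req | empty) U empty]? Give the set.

Sat(req | empty) = {Halt, Load, Retry, Ack, Busy, Sync}
A[(req | empty) U empty]: least fixpoint, start Z0 = Sat(empty) = {Halt, Load, Retry, Busy, Sync}, add states in Sat(req | empty) with every successor in Z. Already a fixed point.
Sat(A[(req | empty) U empty]) = {Halt, Load, Retry, Busy, Sync}
EG A[(req | empty) U empty]: greatest fixpoint, start Z0 = {Halt, Load, Retry, Busy, Sync}, keep only states in Sat with some successor in Z. Z1 = {Halt, Load, Retry, Sync}; fixed.
Sat(EG A[(req | empty) U empty]) = {Halt, Load, Retry, Sync}

{Halt, Load, Retry, Sync}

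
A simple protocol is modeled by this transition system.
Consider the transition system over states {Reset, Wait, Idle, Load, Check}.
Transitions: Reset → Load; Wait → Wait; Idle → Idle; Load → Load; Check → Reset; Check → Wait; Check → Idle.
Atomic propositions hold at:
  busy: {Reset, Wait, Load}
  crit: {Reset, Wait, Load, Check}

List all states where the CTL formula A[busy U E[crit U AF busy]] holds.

{Reset, Wait, Load, Check}

AF busy: least fixpoint, start Z0 = {Reset, Wait, Load}, add states with every successor in Z. Already a fixed point.
Sat(AF busy) = {Reset, Wait, Load}
E[crit U AF busy]: least fixpoint, start Z0 = Sat(AF busy) = {Reset, Wait, Load}, add states in Sat(crit) with some successor in Z. Z1 = {Reset, Wait, Load, Check}; fixed.
Sat(E[crit U AF busy]) = {Reset, Wait, Load, Check}
A[busy U E[crit U AF busy]]: least fixpoint, start Z0 = Sat(E[crit U AF busy]) = {Reset, Wait, Load, Check}, add states in Sat(busy) with every successor in Z. Already a fixed point.
Sat(A[busy U E[crit U AF busy]]) = {Reset, Wait, Load, Check}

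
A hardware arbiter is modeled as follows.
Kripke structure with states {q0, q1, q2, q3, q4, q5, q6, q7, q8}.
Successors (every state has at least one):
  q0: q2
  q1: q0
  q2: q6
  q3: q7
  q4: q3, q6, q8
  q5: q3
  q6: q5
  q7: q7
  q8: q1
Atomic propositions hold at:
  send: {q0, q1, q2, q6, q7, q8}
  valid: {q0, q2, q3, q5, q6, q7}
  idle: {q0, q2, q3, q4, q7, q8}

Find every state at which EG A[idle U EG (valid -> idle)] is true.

Sat(valid -> idle) = {q0, q1, q2, q3, q4, q7, q8}
EG (valid -> idle): greatest fixpoint, start Z0 = {q0, q1, q2, q3, q4, q7, q8}, keep only states in Sat with some successor in Z. Z1 = {q0, q1, q3, q4, q7, q8}; Z2 = {q1, q3, q4, q7, q8}; Z3 = {q3, q4, q7, q8}; Z4 = {q3, q4, q7}; fixed.
Sat(EG (valid -> idle)) = {q3, q4, q7}
A[idle U EG (valid -> idle)]: least fixpoint, start Z0 = Sat(EG (valid -> idle)) = {q3, q4, q7}, add states in Sat(idle) with every successor in Z. Already a fixed point.
Sat(A[idle U EG (valid -> idle)]) = {q3, q4, q7}
EG A[idle U EG (valid -> idle)]: greatest fixpoint, start Z0 = {q3, q4, q7}, keep only states in Sat with some successor in Z. Already a fixed point.
Sat(EG A[idle U EG (valid -> idle)]) = {q3, q4, q7}

{q3, q4, q7}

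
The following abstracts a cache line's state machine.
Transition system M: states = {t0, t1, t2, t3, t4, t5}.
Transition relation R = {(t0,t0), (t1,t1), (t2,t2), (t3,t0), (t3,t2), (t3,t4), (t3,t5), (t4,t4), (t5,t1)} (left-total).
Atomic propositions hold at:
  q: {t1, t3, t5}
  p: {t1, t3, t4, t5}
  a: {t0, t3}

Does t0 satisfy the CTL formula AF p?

AF p: least fixpoint, start Z0 = {t1, t3, t4, t5}, add states with every successor in Z. Already a fixed point.
Sat(AF p) = {t1, t3, t4, t5}
t0 ∉ Sat(AF p) = {t1, t3, t4, t5}, so the formula does not hold at t0.

No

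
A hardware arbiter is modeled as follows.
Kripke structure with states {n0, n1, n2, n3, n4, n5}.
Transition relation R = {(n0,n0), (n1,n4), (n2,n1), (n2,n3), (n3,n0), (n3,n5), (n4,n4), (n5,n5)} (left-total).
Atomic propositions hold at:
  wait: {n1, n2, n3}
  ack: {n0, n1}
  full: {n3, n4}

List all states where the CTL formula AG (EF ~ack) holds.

{n1, n4, n5}

Sat(~ack) = {n2, n3, n4, n5}
EF ~ack: least fixpoint, start Z0 = {n2, n3, n4, n5}, add states with some successor in Z. Z1 = {n1, n2, n3, n4, n5}; fixed.
Sat(EF ~ack) = {n1, n2, n3, n4, n5}
AG (EF ~ack): greatest fixpoint, start Z0 = {n1, n2, n3, n4, n5}, keep only states in Sat with every successor in Z. Z1 = {n1, n2, n4, n5}; Z2 = {n1, n4, n5}; fixed.
Sat(AG (EF ~ack)) = {n1, n4, n5}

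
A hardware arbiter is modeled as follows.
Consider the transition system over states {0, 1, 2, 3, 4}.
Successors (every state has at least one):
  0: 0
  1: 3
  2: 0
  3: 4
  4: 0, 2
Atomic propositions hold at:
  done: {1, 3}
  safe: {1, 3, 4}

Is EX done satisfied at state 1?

Yes

Sat(EX done) = {s : some successor in {1, 3}} = {1}
1 ∈ Sat(EX done) = {1}, so the formula holds at 1.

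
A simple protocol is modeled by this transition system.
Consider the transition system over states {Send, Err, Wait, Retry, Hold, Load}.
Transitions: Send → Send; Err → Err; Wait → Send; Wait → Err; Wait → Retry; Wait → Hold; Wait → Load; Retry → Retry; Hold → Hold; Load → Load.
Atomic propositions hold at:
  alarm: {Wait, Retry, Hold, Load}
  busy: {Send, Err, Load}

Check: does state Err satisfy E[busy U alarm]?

No

E[busy U alarm]: least fixpoint, start Z0 = Sat(alarm) = {Wait, Retry, Hold, Load}, add states in Sat(busy) with some successor in Z. Already a fixed point.
Sat(E[busy U alarm]) = {Wait, Retry, Hold, Load}
Err ∉ Sat(E[busy U alarm]) = {Wait, Retry, Hold, Load}, so the formula does not hold at Err.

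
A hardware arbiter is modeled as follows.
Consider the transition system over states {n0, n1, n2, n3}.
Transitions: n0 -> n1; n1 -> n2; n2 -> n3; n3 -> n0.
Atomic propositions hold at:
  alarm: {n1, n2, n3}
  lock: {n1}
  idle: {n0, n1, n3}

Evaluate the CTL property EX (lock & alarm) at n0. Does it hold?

Sat(lock & alarm) = {n1}
Sat(EX (lock & alarm)) = {s : some successor in {n1}} = {n0}
n0 ∈ Sat(EX (lock & alarm)) = {n0}, so the formula holds at n0.

Yes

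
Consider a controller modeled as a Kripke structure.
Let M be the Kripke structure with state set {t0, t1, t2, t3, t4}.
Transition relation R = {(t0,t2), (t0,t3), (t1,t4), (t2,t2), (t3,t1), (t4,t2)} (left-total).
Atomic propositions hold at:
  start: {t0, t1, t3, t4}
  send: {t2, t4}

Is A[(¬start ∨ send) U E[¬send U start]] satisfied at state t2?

No

Sat(¬start) = {t2}
Sat(¬start ∨ send) = {t2, t4}
Sat(¬send) = {t0, t1, t3}
E[¬send U start]: least fixpoint, start Z0 = Sat(start) = {t0, t1, t3, t4}, add states in Sat(¬send) with some successor in Z. Already a fixed point.
Sat(E[¬send U start]) = {t0, t1, t3, t4}
A[(¬start ∨ send) U E[¬send U start]]: least fixpoint, start Z0 = Sat(E[¬send U start]) = {t0, t1, t3, t4}, add states in Sat(¬start ∨ send) with every successor in Z. Already a fixed point.
Sat(A[(¬start ∨ send) U E[¬send U start]]) = {t0, t1, t3, t4}
t2 ∉ Sat(A[(¬start ∨ send) U E[¬send U start]]) = {t0, t1, t3, t4}, so the formula does not hold at t2.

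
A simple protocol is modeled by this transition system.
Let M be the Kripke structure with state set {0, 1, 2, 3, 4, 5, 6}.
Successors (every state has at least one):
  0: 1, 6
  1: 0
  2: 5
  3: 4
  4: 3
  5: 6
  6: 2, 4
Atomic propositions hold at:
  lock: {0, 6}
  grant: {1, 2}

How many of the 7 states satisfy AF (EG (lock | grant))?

Sat(lock | grant) = {0, 1, 2, 6}
EG (lock | grant): greatest fixpoint, start Z0 = {0, 1, 2, 6}, keep only states in Sat with some successor in Z. Z1 = {0, 1, 6}; Z2 = {0, 1}; fixed.
Sat(EG (lock | grant)) = {0, 1}
AF (EG (lock | grant)): least fixpoint, start Z0 = {0, 1}, add states with every successor in Z. Already a fixed point.
Sat(AF (EG (lock | grant))) = {0, 1}
|Sat(AF (EG (lock | grant)))| = |{0, 1}| = 2.

2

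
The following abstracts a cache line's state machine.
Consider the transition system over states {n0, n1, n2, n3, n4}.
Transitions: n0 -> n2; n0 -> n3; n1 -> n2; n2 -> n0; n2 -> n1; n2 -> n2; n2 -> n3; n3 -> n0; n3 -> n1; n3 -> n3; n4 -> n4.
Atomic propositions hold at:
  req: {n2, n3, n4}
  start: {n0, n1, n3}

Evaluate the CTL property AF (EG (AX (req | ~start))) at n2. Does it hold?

Sat(~start) = {n2, n4}
Sat(req | ~start) = {n2, n3, n4}
Sat(AX (req | ~start)) = {s : every successor in {n2, n3, n4}} = {n0, n1, n4}
EG (AX (req | ~start)): greatest fixpoint, start Z0 = {n0, n1, n4}, keep only states in Sat with some successor in Z. Z1 = {n4}; fixed.
Sat(EG (AX (req | ~start))) = {n4}
AF (EG (AX (req | ~start))): least fixpoint, start Z0 = {n4}, add states with every successor in Z. Already a fixed point.
Sat(AF (EG (AX (req | ~start)))) = {n4}
n2 ∉ Sat(AF (EG (AX (req | ~start)))) = {n4}, so the formula does not hold at n2.

No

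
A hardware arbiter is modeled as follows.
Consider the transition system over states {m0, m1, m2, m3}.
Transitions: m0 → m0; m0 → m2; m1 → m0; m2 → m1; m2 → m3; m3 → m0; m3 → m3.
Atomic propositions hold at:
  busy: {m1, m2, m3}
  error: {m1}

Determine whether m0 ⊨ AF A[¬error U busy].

No

Sat(¬error) = {m0, m2, m3}
A[¬error U busy]: least fixpoint, start Z0 = Sat(busy) = {m1, m2, m3}, add states in Sat(¬error) with every successor in Z. Already a fixed point.
Sat(A[¬error U busy]) = {m1, m2, m3}
AF A[¬error U busy]: least fixpoint, start Z0 = {m1, m2, m3}, add states with every successor in Z. Already a fixed point.
Sat(AF A[¬error U busy]) = {m1, m2, m3}
m0 ∉ Sat(AF A[¬error U busy]) = {m1, m2, m3}, so the formula does not hold at m0.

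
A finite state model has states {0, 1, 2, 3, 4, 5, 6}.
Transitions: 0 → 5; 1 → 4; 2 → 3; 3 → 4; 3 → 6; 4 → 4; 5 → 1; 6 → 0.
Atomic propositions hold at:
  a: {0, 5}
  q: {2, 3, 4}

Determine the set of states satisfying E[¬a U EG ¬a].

Sat(¬a) = {1, 2, 3, 4, 6}
EG ¬a: greatest fixpoint, start Z0 = {1, 2, 3, 4, 6}, keep only states in Sat with some successor in Z. Z1 = {1, 2, 3, 4}; fixed.
Sat(EG ¬a) = {1, 2, 3, 4}
E[¬a U EG ¬a]: least fixpoint, start Z0 = Sat(EG ¬a) = {1, 2, 3, 4}, add states in Sat(¬a) with some successor in Z. Already a fixed point.
Sat(E[¬a U EG ¬a]) = {1, 2, 3, 4}

{1, 2, 3, 4}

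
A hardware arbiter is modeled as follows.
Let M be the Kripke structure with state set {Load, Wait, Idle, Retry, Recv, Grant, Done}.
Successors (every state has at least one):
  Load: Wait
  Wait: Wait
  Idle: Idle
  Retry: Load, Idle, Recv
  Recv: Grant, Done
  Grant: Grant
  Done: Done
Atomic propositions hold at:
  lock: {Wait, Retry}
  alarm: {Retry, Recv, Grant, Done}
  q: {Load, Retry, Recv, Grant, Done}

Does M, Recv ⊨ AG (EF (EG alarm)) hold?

Yes

EG alarm: greatest fixpoint, start Z0 = {Retry, Recv, Grant, Done}, keep only states in Sat with some successor in Z. Already a fixed point.
Sat(EG alarm) = {Retry, Recv, Grant, Done}
EF (EG alarm): least fixpoint, start Z0 = {Retry, Recv, Grant, Done}, add states with some successor in Z. Already a fixed point.
Sat(EF (EG alarm)) = {Retry, Recv, Grant, Done}
AG (EF (EG alarm)): greatest fixpoint, start Z0 = {Retry, Recv, Grant, Done}, keep only states in Sat with every successor in Z. Z1 = {Recv, Grant, Done}; fixed.
Sat(AG (EF (EG alarm))) = {Recv, Grant, Done}
Recv ∈ Sat(AG (EF (EG alarm))) = {Recv, Grant, Done}, so the formula holds at Recv.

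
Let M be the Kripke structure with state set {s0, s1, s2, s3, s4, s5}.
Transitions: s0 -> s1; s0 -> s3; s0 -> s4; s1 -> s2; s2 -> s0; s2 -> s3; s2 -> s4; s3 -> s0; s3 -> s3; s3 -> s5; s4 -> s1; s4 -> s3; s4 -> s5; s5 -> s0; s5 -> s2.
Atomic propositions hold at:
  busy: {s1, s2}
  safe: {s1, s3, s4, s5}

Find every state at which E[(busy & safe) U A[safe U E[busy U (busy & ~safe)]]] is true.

{s1, s2}

Sat(busy & safe) = {s1}
Sat(~safe) = {s0, s2}
Sat(busy & ~safe) = {s2}
E[busy U (busy & ~safe)]: least fixpoint, start Z0 = Sat((busy & ~safe)) = {s2}, add states in Sat(busy) with some successor in Z. Z1 = {s1, s2}; fixed.
Sat(E[busy U (busy & ~safe)]) = {s1, s2}
A[safe U E[busy U (busy & ~safe)]]: least fixpoint, start Z0 = Sat(E[busy U (busy & ~safe)]) = {s1, s2}, add states in Sat(safe) with every successor in Z. Already a fixed point.
Sat(A[safe U E[busy U (busy & ~safe)]]) = {s1, s2}
E[(busy & safe) U A[safe U E[busy U (busy & ~safe)]]]: least fixpoint, start Z0 = Sat(A[safe U E[busy U (busy & ~safe)]]) = {s1, s2}, add states in Sat(busy & safe) with some successor in Z. Already a fixed point.
Sat(E[(busy & safe) U A[safe U E[busy U (busy & ~safe)]]]) = {s1, s2}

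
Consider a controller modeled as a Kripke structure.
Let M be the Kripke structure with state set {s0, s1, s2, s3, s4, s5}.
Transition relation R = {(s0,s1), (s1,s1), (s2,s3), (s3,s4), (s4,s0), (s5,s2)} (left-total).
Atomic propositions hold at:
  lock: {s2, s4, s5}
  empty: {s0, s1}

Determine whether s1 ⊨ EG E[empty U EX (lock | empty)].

Sat(lock | empty) = {s0, s1, s2, s4, s5}
Sat(EX (lock | empty)) = {s : some successor in {s0, s1, s2, s4, s5}} = {s0, s1, s3, s4, s5}
E[empty U EX (lock | empty)]: least fixpoint, start Z0 = Sat(EX (lock | empty)) = {s0, s1, s3, s4, s5}, add states in Sat(empty) with some successor in Z. Already a fixed point.
Sat(E[empty U EX (lock | empty)]) = {s0, s1, s3, s4, s5}
EG E[empty U EX (lock | empty)]: greatest fixpoint, start Z0 = {s0, s1, s3, s4, s5}, keep only states in Sat with some successor in Z. Z1 = {s0, s1, s3, s4}; fixed.
Sat(EG E[empty U EX (lock | empty)]) = {s0, s1, s3, s4}
s1 ∈ Sat(EG E[empty U EX (lock | empty)]) = {s0, s1, s3, s4}, so the formula holds at s1.

Yes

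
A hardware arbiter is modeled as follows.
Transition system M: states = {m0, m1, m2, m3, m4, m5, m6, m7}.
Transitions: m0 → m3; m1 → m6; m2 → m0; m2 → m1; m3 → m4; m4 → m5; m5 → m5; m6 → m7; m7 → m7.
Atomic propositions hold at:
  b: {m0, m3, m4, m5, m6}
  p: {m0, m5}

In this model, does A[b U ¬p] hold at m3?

Yes

Sat(¬p) = {m1, m2, m3, m4, m6, m7}
A[b U ¬p]: least fixpoint, start Z0 = Sat(¬p) = {m1, m2, m3, m4, m6, m7}, add states in Sat(b) with every successor in Z. Z1 = {m0, m1, m2, m3, m4, m6, m7}; fixed.
Sat(A[b U ¬p]) = {m0, m1, m2, m3, m4, m6, m7}
m3 ∈ Sat(A[b U ¬p]) = {m0, m1, m2, m3, m4, m6, m7}, so the formula holds at m3.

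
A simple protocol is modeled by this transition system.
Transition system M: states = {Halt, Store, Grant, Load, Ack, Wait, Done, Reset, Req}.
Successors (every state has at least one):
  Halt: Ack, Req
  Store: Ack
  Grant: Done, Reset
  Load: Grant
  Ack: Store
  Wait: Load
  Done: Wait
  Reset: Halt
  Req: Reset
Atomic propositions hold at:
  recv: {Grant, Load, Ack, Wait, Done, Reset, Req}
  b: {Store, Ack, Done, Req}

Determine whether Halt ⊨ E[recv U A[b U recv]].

No

A[b U recv]: least fixpoint, start Z0 = Sat(recv) = {Grant, Load, Ack, Wait, Done, Reset, Req}, add states in Sat(b) with every successor in Z. Z1 = {Store, Grant, Load, Ack, Wait, Done, Reset, Req}; fixed.
Sat(A[b U recv]) = {Store, Grant, Load, Ack, Wait, Done, Reset, Req}
E[recv U A[b U recv]]: least fixpoint, start Z0 = Sat(A[b U recv]) = {Store, Grant, Load, Ack, Wait, Done, Reset, Req}, add states in Sat(recv) with some successor in Z. Already a fixed point.
Sat(E[recv U A[b U recv]]) = {Store, Grant, Load, Ack, Wait, Done, Reset, Req}
Halt ∉ Sat(E[recv U A[b U recv]]) = {Store, Grant, Load, Ack, Wait, Done, Reset, Req}, so the formula does not hold at Halt.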